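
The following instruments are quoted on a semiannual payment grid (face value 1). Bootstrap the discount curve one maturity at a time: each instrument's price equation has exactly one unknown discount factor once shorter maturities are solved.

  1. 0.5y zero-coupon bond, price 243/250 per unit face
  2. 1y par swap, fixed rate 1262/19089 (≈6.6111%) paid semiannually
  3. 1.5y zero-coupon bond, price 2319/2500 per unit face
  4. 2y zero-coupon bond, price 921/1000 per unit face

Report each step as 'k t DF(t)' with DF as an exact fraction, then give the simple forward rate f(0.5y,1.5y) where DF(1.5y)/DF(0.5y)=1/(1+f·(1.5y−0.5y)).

step 1 [0.5y] zero: DF = P = 243/250 ≈ 0.972000
step 2 [1y] swap r/2=631/19089: DF=(1 − 631/19089·(0.972000))/(1+631/19089) = 9369/10000 ≈ 0.936900
step 3 [1.5y] zero: DF = P = 2319/2500 ≈ 0.927600
step 4 [2y] zero: DF = P = 921/1000 ≈ 0.921000

1 1/2 243/250
2 1 9369/10000
3 3/2 2319/2500
4 2 921/1000
f(0.5y,1.5y) = ((243/250)/(2319/2500) − 1)/(1) = 37/773 ≈ 4.7865%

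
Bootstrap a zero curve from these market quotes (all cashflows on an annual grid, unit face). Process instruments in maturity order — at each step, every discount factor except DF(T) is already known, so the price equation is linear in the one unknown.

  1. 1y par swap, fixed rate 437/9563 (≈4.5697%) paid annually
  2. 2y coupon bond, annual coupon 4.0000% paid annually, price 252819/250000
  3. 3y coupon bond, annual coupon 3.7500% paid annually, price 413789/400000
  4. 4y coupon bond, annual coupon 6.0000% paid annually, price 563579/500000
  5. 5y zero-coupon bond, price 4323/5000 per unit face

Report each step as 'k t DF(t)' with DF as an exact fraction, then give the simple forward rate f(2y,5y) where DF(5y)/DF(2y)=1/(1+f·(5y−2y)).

step 1 [1y] swap r/1=437/9563: DF=(1 − 437/9563·(0))/(1+437/9563) = 9563/10000 ≈ 0.956300
step 2 [2y] bond c/1=1/25: DF=(252819/250000 − 1/25·(0.956300))/(1+1/25) = 2339/2500 ≈ 0.935600
step 3 [3y] bond c/1=3/80: DF=(413789/400000 − 3/80·(0.956300+0.935600))/(1+3/80) = 9287/10000 ≈ 0.928700
step 4 [4y] bond c/1=3/50: DF=(563579/500000 − 3/50·(0.956300+0.935600+0.928700))/(1+3/50) = 9037/10000 ≈ 0.903700
step 5 [5y] zero: DF = P = 4323/5000 ≈ 0.864600

1 1 9563/10000
2 2 2339/2500
3 3 9287/10000
4 4 9037/10000
5 5 4323/5000
f(2y,5y) = ((2339/2500)/(4323/5000) − 1)/(3) = 355/12969 ≈ 2.7373%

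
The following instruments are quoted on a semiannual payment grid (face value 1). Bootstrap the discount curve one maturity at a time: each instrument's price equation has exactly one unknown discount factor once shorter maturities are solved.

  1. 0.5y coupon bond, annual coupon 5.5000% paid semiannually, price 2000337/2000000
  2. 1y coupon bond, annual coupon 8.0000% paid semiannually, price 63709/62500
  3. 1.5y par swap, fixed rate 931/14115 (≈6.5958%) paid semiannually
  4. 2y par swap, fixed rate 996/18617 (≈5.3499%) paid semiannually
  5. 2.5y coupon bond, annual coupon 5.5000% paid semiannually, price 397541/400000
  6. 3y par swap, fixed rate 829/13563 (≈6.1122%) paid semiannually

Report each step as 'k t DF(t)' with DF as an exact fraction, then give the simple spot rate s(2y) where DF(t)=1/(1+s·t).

step 1 [0.5y] bond c/2=11/400: DF=(2000337/2000000 − 11/400·(0))/(1+11/400) = 4867/5000 ≈ 0.973400
step 2 [1y] bond c/2=1/25: DF=(63709/62500 − 1/25·(0.973400))/(1+1/25) = 9427/10000 ≈ 0.942700
step 3 [1.5y] swap r/2=931/28230: DF=(1 − 931/28230·(0.973400+0.942700))/(1+931/28230) = 9069/10000 ≈ 0.906900
step 4 [2y] swap r/2=498/18617: DF=(1 − 498/18617·(0.973400+0.942700+0.906900))/(1+498/18617) = 2251/2500 ≈ 0.900400
step 5 [2.5y] bond c/2=11/400: DF=(397541/400000 − 11/400·(0.973400+0.942700+0.906900+0.900400))/(1+11/400) = 2169/2500 ≈ 0.867600
step 6 [3y] swap r/2=829/27126: DF=(1 − 829/27126·(0.973400+0.942700+0.906900+0.900400+0.867600))/(1+829/27126) = 4171/5000 ≈ 0.834200

1 1/2 4867/5000
2 1 9427/10000
3 3/2 9069/10000
4 2 2251/2500
5 5/2 2169/2500
6 3 4171/5000
s(2y) = (1/(2251/2500) − 1)/(2) = 249/4502 ≈ 5.5309%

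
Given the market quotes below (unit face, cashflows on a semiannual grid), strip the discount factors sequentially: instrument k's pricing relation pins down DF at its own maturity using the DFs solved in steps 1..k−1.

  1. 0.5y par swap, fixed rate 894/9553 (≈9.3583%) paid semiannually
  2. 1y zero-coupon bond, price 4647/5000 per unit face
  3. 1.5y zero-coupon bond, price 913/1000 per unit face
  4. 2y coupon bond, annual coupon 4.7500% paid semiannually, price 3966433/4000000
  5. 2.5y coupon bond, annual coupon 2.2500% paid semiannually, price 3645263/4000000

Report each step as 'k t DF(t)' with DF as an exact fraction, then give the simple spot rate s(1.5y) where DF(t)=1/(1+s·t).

step 1 [0.5y] swap r/2=447/9553: DF=(1 − 447/9553·(0))/(1+447/9553) = 9553/10000 ≈ 0.955300
step 2 [1y] zero: DF = P = 4647/5000 ≈ 0.929400
step 3 [1.5y] zero: DF = P = 913/1000 ≈ 0.913000
step 4 [2y] bond c/2=19/800: DF=(3966433/4000000 − 19/800·(0.955300+0.929400+0.913000))/(1+19/800) = 9037/10000 ≈ 0.903700
step 5 [2.5y] bond c/2=9/800: DF=(3645263/4000000 − 9/800·(0.955300+0.929400+0.913000+0.903700))/(1+9/800) = 43/50 ≈ 0.860000

1 1/2 9553/10000
2 1 4647/5000
3 3/2 913/1000
4 2 9037/10000
5 5/2 43/50
s(1.5y) = (1/(913/1000) − 1)/(3/2) = 58/913 ≈ 6.3527%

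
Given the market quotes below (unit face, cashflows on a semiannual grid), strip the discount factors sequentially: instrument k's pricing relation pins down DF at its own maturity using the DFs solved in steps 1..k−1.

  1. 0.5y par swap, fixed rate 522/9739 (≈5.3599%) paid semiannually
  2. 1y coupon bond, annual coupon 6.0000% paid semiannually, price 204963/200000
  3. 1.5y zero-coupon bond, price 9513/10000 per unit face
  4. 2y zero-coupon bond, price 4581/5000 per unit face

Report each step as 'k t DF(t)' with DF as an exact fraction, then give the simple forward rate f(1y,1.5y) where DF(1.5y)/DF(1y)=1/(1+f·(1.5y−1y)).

step 1 [0.5y] swap r/2=261/9739: DF=(1 − 261/9739·(0))/(1+261/9739) = 9739/10000 ≈ 0.973900
step 2 [1y] bond c/2=3/100: DF=(204963/200000 − 3/100·(0.973900))/(1+3/100) = 4833/5000 ≈ 0.966600
step 3 [1.5y] zero: DF = P = 9513/10000 ≈ 0.951300
step 4 [2y] zero: DF = P = 4581/5000 ≈ 0.916200

1 1/2 9739/10000
2 1 4833/5000
3 3/2 9513/10000
4 2 4581/5000
f(1y,1.5y) = ((4833/5000)/(9513/10000) − 1)/(1/2) = 34/1057 ≈ 3.2167%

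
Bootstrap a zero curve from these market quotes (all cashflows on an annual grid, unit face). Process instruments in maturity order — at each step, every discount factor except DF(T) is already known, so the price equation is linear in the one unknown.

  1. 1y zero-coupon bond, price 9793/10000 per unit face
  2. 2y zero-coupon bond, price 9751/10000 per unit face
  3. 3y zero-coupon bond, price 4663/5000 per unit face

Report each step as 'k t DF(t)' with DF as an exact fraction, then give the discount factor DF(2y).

1 1 9793/10000
2 2 9751/10000
3 3 4663/5000
DF(2y) = 9751/10000 ≈ 0.975100

step 1 [1y] zero: DF = P = 9793/10000 ≈ 0.979300
step 2 [2y] zero: DF = P = 9751/10000 ≈ 0.975100
step 3 [3y] zero: DF = P = 4663/5000 ≈ 0.932600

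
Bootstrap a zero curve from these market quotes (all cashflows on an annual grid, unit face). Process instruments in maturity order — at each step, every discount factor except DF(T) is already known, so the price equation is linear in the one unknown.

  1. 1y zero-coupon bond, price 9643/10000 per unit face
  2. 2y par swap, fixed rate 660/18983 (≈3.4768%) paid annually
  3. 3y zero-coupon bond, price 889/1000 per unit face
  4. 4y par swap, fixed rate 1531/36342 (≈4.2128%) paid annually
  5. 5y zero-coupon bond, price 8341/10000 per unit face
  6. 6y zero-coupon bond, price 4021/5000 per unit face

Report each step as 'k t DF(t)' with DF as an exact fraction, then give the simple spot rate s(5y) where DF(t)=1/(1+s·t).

1 1 9643/10000
2 2 467/500
3 3 889/1000
4 4 8469/10000
5 5 8341/10000
6 6 4021/5000
s(5y) = (1/(8341/10000) − 1)/(5) = 1659/41705 ≈ 3.9779%

step 1 [1y] zero: DF = P = 9643/10000 ≈ 0.964300
step 2 [2y] swap r/1=660/18983: DF=(1 − 660/18983·(0.964300))/(1+660/18983) = 467/500 ≈ 0.934000
step 3 [3y] zero: DF = P = 889/1000 ≈ 0.889000
step 4 [4y] swap r/1=1531/36342: DF=(1 − 1531/36342·(0.964300+0.934000+0.889000))/(1+1531/36342) = 8469/10000 ≈ 0.846900
step 5 [5y] zero: DF = P = 8341/10000 ≈ 0.834100
step 6 [6y] zero: DF = P = 4021/5000 ≈ 0.804200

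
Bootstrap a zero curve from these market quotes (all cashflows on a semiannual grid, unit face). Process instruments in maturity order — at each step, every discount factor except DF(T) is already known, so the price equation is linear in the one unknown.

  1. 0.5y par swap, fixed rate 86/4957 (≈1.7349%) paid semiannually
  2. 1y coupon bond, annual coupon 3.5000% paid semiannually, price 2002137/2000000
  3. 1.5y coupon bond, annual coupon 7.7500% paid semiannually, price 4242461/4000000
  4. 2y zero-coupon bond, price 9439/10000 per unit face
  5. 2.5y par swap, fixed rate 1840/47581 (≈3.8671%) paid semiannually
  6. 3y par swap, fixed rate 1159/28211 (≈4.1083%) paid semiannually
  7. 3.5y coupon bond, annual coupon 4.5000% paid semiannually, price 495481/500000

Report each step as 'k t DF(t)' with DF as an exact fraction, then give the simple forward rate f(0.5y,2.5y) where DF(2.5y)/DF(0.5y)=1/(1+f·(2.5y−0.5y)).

step 1 [0.5y] swap r/2=43/4957: DF=(1 − 43/4957·(0))/(1+43/4957) = 4957/5000 ≈ 0.991400
step 2 [1y] bond c/2=7/400: DF=(2002137/2000000 − 7/400·(0.991400))/(1+7/400) = 2417/2500 ≈ 0.966800
step 3 [1.5y] bond c/2=31/800: DF=(4242461/4000000 − 31/800·(0.991400+0.966800))/(1+31/800) = 237/250 ≈ 0.948000
step 4 [2y] zero: DF = P = 9439/10000 ≈ 0.943900
step 5 [2.5y] swap r/2=920/47581: DF=(1 − 920/47581·(0.991400+0.966800+0.948000+0.943900))/(1+920/47581) = 227/250 ≈ 0.908000
step 6 [3y] swap r/2=1159/56422: DF=(1 − 1159/56422·(0.991400+0.966800+0.948000+0.943900+0.908000))/(1+1159/56422) = 8841/10000 ≈ 0.884100
step 7 [3.5y] bond c/2=9/400: DF=(495481/500000 − 9/400·(0.991400+0.966800+0.948000+0.943900+0.908000+0.884100))/(1+9/400) = 169/200 ≈ 0.845000

1 1/2 4957/5000
2 1 2417/2500
3 3/2 237/250
4 2 9439/10000
5 5/2 227/250
6 3 8841/10000
7 7/2 169/200
f(0.5y,2.5y) = ((4957/5000)/(227/250) − 1)/(2) = 417/9080 ≈ 4.5925%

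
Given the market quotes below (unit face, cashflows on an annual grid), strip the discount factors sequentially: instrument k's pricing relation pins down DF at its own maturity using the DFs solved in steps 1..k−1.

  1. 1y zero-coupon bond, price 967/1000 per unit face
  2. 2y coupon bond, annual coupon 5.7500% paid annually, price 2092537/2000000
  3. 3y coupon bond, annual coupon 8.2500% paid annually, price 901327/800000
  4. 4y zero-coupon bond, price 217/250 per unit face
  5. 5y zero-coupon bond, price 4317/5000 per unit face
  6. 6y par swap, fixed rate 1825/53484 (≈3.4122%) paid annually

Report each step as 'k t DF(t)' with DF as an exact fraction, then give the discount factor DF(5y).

1 1 967/1000
2 2 1171/1250
3 3 8957/10000
4 4 217/250
5 5 4317/5000
6 6 327/400
DF(5y) = 4317/5000 ≈ 0.863400

step 1 [1y] zero: DF = P = 967/1000 ≈ 0.967000
step 2 [2y] bond c/1=23/400: DF=(2092537/2000000 − 23/400·(0.967000))/(1+23/400) = 1171/1250 ≈ 0.936800
step 3 [3y] bond c/1=33/400: DF=(901327/800000 − 33/400·(0.967000+0.936800))/(1+33/400) = 8957/10000 ≈ 0.895700
step 4 [4y] zero: DF = P = 217/250 ≈ 0.868000
step 5 [5y] zero: DF = P = 4317/5000 ≈ 0.863400
step 6 [6y] swap r/1=1825/53484: DF=(1 − 1825/53484·(0.967000+0.936800+0.895700+0.868000+0.863400))/(1+1825/53484) = 327/400 ≈ 0.817500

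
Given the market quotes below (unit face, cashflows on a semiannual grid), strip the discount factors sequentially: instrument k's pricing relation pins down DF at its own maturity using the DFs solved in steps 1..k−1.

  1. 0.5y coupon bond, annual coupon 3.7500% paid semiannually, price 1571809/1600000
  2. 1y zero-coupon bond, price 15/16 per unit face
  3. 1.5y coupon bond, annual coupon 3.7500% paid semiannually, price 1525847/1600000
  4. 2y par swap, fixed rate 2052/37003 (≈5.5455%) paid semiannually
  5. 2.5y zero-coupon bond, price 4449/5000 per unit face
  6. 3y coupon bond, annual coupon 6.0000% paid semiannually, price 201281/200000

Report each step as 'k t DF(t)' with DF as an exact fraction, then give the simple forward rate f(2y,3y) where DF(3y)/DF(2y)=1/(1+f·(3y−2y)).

1 1/2 9643/10000
2 1 15/16
3 3/2 9011/10000
4 2 4487/5000
5 5/2 4449/5000
6 3 4217/5000
f(2y,3y) = ((4487/5000)/(4217/5000) − 1)/(1) = 270/4217 ≈ 6.4027%

step 1 [0.5y] bond c/2=3/160: DF=(1571809/1600000 − 3/160·(0))/(1+3/160) = 9643/10000 ≈ 0.964300
step 2 [1y] zero: DF = P = 15/16 ≈ 0.937500
step 3 [1.5y] bond c/2=3/160: DF=(1525847/1600000 − 3/160·(0.964300+0.937500))/(1+3/160) = 9011/10000 ≈ 0.901100
step 4 [2y] swap r/2=1026/37003: DF=(1 − 1026/37003·(0.964300+0.937500+0.901100))/(1+1026/37003) = 4487/5000 ≈ 0.897400
step 5 [2.5y] zero: DF = P = 4449/5000 ≈ 0.889800
step 6 [3y] bond c/2=3/100: DF=(201281/200000 − 3/100·(0.964300+0.937500+0.901100+0.897400+0.889800))/(1+3/100) = 4217/5000 ≈ 0.843400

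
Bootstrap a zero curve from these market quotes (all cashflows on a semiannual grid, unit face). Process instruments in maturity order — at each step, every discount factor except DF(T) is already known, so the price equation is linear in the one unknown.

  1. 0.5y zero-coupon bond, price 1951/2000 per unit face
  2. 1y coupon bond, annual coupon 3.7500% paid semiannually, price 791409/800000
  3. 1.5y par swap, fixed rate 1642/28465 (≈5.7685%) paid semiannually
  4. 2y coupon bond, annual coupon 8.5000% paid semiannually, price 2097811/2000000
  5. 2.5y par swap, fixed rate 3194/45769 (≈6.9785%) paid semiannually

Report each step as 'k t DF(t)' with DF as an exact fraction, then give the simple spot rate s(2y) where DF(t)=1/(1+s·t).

step 1 [0.5y] zero: DF = P = 1951/2000 ≈ 0.975500
step 2 [1y] bond c/2=3/160: DF=(791409/800000 − 3/160·(0.975500))/(1+3/160) = 9531/10000 ≈ 0.953100
step 3 [1.5y] swap r/2=821/28465: DF=(1 − 821/28465·(0.975500+0.953100))/(1+821/28465) = 9179/10000 ≈ 0.917900
step 4 [2y] bond c/2=17/400: DF=(2097811/2000000 − 17/400·(0.975500+0.953100+0.917900))/(1+17/400) = 8901/10000 ≈ 0.890100
step 5 [2.5y] swap r/2=1597/45769: DF=(1 − 1597/45769·(0.975500+0.953100+0.917900+0.890100))/(1+1597/45769) = 8403/10000 ≈ 0.840300

1 1/2 1951/2000
2 1 9531/10000
3 3/2 9179/10000
4 2 8901/10000
5 5/2 8403/10000
s(2y) = (1/(8901/10000) − 1)/(2) = 1099/17802 ≈ 6.1735%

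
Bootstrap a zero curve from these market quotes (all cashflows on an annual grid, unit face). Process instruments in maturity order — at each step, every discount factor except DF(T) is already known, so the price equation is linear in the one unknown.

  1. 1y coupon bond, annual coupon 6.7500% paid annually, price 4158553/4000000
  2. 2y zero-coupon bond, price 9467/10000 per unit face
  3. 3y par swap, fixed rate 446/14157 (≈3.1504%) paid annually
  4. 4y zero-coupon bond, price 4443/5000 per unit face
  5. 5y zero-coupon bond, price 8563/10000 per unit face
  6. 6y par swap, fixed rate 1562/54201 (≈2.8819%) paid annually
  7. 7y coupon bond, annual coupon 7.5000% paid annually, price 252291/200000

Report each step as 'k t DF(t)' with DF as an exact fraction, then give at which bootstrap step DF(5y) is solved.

step 1 [1y] bond c/1=27/400: DF=(4158553/4000000 − 27/400·(0))/(1+27/400) = 9739/10000 ≈ 0.973900
step 2 [2y] zero: DF = P = 9467/10000 ≈ 0.946700
step 3 [3y] swap r/1=446/14157: DF=(1 − 446/14157·(0.973900+0.946700))/(1+446/14157) = 2277/2500 ≈ 0.910800
step 4 [4y] zero: DF = P = 4443/5000 ≈ 0.888600
step 5 [5y] zero: DF = P = 8563/10000 ≈ 0.856300
step 6 [6y] swap r/1=1562/54201: DF=(1 − 1562/54201·(0.973900+0.946700+0.910800+0.888600+0.856300))/(1+1562/54201) = 4219/5000 ≈ 0.843800
step 7 [7y] bond c/1=3/40: DF=(252291/200000 − 3/40·(0.973900+0.946700+0.910800+0.888600+0.856300+0.843800))/(1+3/40) = 7953/10000 ≈ 0.795300

1 1 9739/10000
2 2 9467/10000
3 3 2277/2500
4 4 4443/5000
5 5 8563/10000
6 6 4219/5000
7 7 7953/10000
DF(5y) is solved at step 5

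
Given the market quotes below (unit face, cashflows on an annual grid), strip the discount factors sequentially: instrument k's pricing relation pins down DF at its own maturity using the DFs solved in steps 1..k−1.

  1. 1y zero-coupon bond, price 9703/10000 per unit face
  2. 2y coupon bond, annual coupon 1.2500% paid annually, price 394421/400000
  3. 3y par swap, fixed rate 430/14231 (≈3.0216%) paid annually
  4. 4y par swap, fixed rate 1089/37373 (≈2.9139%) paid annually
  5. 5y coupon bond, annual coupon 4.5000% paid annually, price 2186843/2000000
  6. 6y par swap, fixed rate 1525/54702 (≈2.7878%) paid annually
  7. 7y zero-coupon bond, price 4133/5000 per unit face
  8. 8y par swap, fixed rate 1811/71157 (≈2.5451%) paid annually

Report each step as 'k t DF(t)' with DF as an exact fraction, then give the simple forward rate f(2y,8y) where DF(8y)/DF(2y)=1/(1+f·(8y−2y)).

1 1 9703/10000
2 2 9619/10000
3 3 457/500
4 4 8911/10000
5 5 4427/5000
6 6 339/400
7 7 4133/5000
8 8 8189/10000
f(2y,8y) = ((9619/10000)/(8189/10000) − 1)/(6) = 715/24567 ≈ 2.9104%

step 1 [1y] zero: DF = P = 9703/10000 ≈ 0.970300
step 2 [2y] bond c/1=1/80: DF=(394421/400000 − 1/80·(0.970300))/(1+1/80) = 9619/10000 ≈ 0.961900
step 3 [3y] swap r/1=430/14231: DF=(1 − 430/14231·(0.970300+0.961900))/(1+430/14231) = 457/500 ≈ 0.914000
step 4 [4y] swap r/1=1089/37373: DF=(1 − 1089/37373·(0.970300+0.961900+0.914000))/(1+1089/37373) = 8911/10000 ≈ 0.891100
step 5 [5y] bond c/1=9/200: DF=(2186843/2000000 − 9/200·(0.970300+0.961900+0.914000+0.891100))/(1+9/200) = 4427/5000 ≈ 0.885400
step 6 [6y] swap r/1=1525/54702: DF=(1 − 1525/54702·(0.970300+0.961900+0.914000+0.891100+0.885400))/(1+1525/54702) = 339/400 ≈ 0.847500
step 7 [7y] zero: DF = P = 4133/5000 ≈ 0.826600
step 8 [8y] swap r/1=1811/71157: DF=(1 − 1811/71157·(0.970300+0.961900+0.914000+0.891100+0.885400+0.847500+0.826600))/(1+1811/71157) = 8189/10000 ≈ 0.818900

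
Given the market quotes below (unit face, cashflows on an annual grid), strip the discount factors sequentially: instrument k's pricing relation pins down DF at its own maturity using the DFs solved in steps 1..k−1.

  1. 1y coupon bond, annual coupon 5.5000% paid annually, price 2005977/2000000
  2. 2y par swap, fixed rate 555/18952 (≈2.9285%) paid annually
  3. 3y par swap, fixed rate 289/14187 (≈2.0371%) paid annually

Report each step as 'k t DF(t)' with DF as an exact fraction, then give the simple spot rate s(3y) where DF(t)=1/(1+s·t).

step 1 [1y] bond c/1=11/200: DF=(2005977/2000000 − 11/200·(0))/(1+11/200) = 9507/10000 ≈ 0.950700
step 2 [2y] swap r/1=555/18952: DF=(1 − 555/18952·(0.950700))/(1+555/18952) = 1889/2000 ≈ 0.944500
step 3 [3y] swap r/1=289/14187: DF=(1 − 289/14187·(0.950700+0.944500))/(1+289/14187) = 4711/5000 ≈ 0.942200

1 1 9507/10000
2 2 1889/2000
3 3 4711/5000
s(3y) = (1/(4711/5000) − 1)/(3) = 289/14133 ≈ 2.0449%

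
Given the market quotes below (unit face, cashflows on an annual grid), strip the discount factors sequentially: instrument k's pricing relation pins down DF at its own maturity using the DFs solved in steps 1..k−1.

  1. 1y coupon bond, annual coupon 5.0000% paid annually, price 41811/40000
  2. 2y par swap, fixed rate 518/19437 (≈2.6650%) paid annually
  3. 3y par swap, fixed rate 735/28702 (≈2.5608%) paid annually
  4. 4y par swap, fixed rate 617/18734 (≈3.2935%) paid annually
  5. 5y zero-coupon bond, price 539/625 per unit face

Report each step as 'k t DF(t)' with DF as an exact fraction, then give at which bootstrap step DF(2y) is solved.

step 1 [1y] bond c/1=1/20: DF=(41811/40000 − 1/20·(0))/(1+1/20) = 1991/2000 ≈ 0.995500
step 2 [2y] swap r/1=518/19437: DF=(1 − 518/19437·(0.995500))/(1+518/19437) = 4741/5000 ≈ 0.948200
step 3 [3y] swap r/1=735/28702: DF=(1 − 735/28702·(0.995500+0.948200))/(1+735/28702) = 1853/2000 ≈ 0.926500
step 4 [4y] swap r/1=617/18734: DF=(1 − 617/18734·(0.995500+0.948200+0.926500))/(1+617/18734) = 4383/5000 ≈ 0.876600
step 5 [5y] zero: DF = P = 539/625 ≈ 0.862400

1 1 1991/2000
2 2 4741/5000
3 3 1853/2000
4 4 4383/5000
5 5 539/625
DF(2y) is solved at step 2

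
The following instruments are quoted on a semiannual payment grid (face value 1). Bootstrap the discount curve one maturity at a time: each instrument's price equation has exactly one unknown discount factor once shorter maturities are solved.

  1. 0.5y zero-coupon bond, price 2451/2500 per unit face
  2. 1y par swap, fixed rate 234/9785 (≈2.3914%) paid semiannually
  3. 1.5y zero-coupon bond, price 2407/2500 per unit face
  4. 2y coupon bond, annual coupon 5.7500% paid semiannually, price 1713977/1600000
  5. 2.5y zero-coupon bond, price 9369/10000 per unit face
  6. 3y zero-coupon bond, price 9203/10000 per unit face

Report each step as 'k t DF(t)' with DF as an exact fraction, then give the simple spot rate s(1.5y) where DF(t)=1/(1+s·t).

1 1/2 2451/2500
2 1 4883/5000
3 3/2 2407/2500
4 2 9597/10000
5 5/2 9369/10000
6 3 9203/10000
s(1.5y) = (1/(2407/2500) − 1)/(3/2) = 62/2407 ≈ 2.5758%

step 1 [0.5y] zero: DF = P = 2451/2500 ≈ 0.980400
step 2 [1y] swap r/2=117/9785: DF=(1 − 117/9785·(0.980400))/(1+117/9785) = 4883/5000 ≈ 0.976600
step 3 [1.5y] zero: DF = P = 2407/2500 ≈ 0.962800
step 4 [2y] bond c/2=23/800: DF=(1713977/1600000 − 23/800·(0.980400+0.976600+0.962800))/(1+23/800) = 9597/10000 ≈ 0.959700
step 5 [2.5y] zero: DF = P = 9369/10000 ≈ 0.936900
step 6 [3y] zero: DF = P = 9203/10000 ≈ 0.920300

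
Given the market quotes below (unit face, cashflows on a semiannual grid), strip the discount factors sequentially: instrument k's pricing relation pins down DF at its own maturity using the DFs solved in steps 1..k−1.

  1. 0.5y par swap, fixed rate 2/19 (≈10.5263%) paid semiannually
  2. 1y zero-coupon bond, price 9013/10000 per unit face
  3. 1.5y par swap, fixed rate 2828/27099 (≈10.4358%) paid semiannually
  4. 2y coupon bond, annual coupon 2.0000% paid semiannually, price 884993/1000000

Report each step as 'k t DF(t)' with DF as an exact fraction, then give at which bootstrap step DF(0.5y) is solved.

step 1 [0.5y] swap r/2=1/19: DF=(1 − 1/19·(0))/(1+1/19) = 19/20 ≈ 0.950000
step 2 [1y] zero: DF = P = 9013/10000 ≈ 0.901300
step 3 [1.5y] swap r/2=1414/27099: DF=(1 − 1414/27099·(0.950000+0.901300))/(1+1414/27099) = 4293/5000 ≈ 0.858600
step 4 [2y] bond c/2=1/100: DF=(884993/1000000 − 1/100·(0.950000+0.901300+0.858600))/(1+1/100) = 4247/5000 ≈ 0.849400

1 1/2 19/20
2 1 9013/10000
3 3/2 4293/5000
4 2 4247/5000
DF(0.5y) is solved at step 1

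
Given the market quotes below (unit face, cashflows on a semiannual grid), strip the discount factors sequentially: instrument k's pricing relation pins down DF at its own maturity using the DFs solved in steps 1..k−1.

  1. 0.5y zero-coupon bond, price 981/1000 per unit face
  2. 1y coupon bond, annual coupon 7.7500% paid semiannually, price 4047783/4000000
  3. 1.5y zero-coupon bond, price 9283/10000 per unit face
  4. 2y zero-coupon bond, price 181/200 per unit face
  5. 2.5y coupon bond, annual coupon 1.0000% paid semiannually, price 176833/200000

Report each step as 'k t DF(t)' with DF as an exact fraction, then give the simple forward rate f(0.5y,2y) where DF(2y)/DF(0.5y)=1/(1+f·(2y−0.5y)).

1 1/2 981/1000
2 1 586/625
3 3/2 9283/10000
4 2 181/200
5 5/2 8611/10000
f(0.5y,2y) = ((981/1000)/(181/200) − 1)/(3/2) = 152/2715 ≈ 5.5985%

step 1 [0.5y] zero: DF = P = 981/1000 ≈ 0.981000
step 2 [1y] bond c/2=31/800: DF=(4047783/4000000 − 31/800·(0.981000))/(1+31/800) = 586/625 ≈ 0.937600
step 3 [1.5y] zero: DF = P = 9283/10000 ≈ 0.928300
step 4 [2y] zero: DF = P = 181/200 ≈ 0.905000
step 5 [2.5y] bond c/2=1/200: DF=(176833/200000 − 1/200·(0.981000+0.937600+0.928300+0.905000))/(1+1/200) = 8611/10000 ≈ 0.861100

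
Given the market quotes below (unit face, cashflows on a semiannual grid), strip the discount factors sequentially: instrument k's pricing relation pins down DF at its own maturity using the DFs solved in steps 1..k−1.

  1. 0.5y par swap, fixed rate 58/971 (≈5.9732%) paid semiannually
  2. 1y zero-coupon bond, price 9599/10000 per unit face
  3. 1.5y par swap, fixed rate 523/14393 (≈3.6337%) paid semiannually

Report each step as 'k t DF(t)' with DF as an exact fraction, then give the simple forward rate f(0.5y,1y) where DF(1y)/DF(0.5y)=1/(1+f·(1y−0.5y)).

step 1 [0.5y] swap r/2=29/971: DF=(1 − 29/971·(0))/(1+29/971) = 971/1000 ≈ 0.971000
step 2 [1y] zero: DF = P = 9599/10000 ≈ 0.959900
step 3 [1.5y] swap r/2=523/28786: DF=(1 − 523/28786·(0.971000+0.959900))/(1+523/28786) = 9477/10000 ≈ 0.947700

1 1/2 971/1000
2 1 9599/10000
3 3/2 9477/10000
f(0.5y,1y) = ((971/1000)/(9599/10000) − 1)/(1/2) = 222/9599 ≈ 2.3127%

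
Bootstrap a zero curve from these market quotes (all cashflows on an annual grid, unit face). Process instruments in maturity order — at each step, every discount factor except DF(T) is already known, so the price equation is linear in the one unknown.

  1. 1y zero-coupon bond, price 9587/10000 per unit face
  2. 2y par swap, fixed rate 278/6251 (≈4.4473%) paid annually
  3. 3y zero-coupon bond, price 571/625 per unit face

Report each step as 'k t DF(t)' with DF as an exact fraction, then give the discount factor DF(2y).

step 1 [1y] zero: DF = P = 9587/10000 ≈ 0.958700
step 2 [2y] swap r/1=278/6251: DF=(1 − 278/6251·(0.958700))/(1+278/6251) = 4583/5000 ≈ 0.916600
step 3 [3y] zero: DF = P = 571/625 ≈ 0.913600

1 1 9587/10000
2 2 4583/5000
3 3 571/625
DF(2y) = 4583/5000 ≈ 0.916600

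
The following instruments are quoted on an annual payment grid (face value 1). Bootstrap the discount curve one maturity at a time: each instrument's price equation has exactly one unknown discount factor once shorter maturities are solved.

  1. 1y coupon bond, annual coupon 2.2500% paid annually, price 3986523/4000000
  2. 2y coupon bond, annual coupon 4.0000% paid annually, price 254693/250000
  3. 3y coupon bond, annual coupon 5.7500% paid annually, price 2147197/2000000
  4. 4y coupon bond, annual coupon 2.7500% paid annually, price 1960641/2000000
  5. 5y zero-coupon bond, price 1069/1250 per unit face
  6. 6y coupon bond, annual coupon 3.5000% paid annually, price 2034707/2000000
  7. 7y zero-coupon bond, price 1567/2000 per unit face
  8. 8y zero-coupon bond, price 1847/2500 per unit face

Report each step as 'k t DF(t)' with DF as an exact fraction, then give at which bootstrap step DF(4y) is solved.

1 1 9747/10000
2 2 9421/10000
3 3 911/1000
4 4 549/625
5 5 1069/1250
6 6 8287/10000
7 7 1567/2000
8 8 1847/2500
DF(4y) is solved at step 4

step 1 [1y] bond c/1=9/400: DF=(3986523/4000000 − 9/400·(0))/(1+9/400) = 9747/10000 ≈ 0.974700
step 2 [2y] bond c/1=1/25: DF=(254693/250000 − 1/25·(0.974700))/(1+1/25) = 9421/10000 ≈ 0.942100
step 3 [3y] bond c/1=23/400: DF=(2147197/2000000 − 23/400·(0.974700+0.942100))/(1+23/400) = 911/1000 ≈ 0.911000
step 4 [4y] bond c/1=11/400: DF=(1960641/2000000 − 11/400·(0.974700+0.942100+0.911000))/(1+11/400) = 549/625 ≈ 0.878400
step 5 [5y] zero: DF = P = 1069/1250 ≈ 0.855200
step 6 [6y] bond c/1=7/200: DF=(2034707/2000000 − 7/200·(0.974700+0.942100+0.911000+0.878400+0.855200))/(1+7/200) = 8287/10000 ≈ 0.828700
step 7 [7y] zero: DF = P = 1567/2000 ≈ 0.783500
step 8 [8y] zero: DF = P = 1847/2500 ≈ 0.738800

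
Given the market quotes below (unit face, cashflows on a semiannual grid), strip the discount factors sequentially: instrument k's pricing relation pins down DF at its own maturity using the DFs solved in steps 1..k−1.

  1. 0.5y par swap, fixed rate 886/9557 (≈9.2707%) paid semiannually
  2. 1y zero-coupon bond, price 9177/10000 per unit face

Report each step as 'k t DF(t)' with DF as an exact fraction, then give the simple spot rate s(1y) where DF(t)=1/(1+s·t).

step 1 [0.5y] swap r/2=443/9557: DF=(1 − 443/9557·(0))/(1+443/9557) = 9557/10000 ≈ 0.955700
step 2 [1y] zero: DF = P = 9177/10000 ≈ 0.917700

1 1/2 9557/10000
2 1 9177/10000
s(1y) = (1/(9177/10000) − 1)/(1) = 823/9177 ≈ 8.9681%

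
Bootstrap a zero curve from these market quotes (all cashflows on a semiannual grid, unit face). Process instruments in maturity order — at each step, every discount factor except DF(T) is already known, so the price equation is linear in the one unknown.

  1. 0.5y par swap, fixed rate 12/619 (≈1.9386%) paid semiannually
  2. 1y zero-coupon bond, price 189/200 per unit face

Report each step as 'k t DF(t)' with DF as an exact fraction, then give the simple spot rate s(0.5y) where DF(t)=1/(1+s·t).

step 1 [0.5y] swap r/2=6/619: DF=(1 − 6/619·(0))/(1+6/619) = 619/625 ≈ 0.990400
step 2 [1y] zero: DF = P = 189/200 ≈ 0.945000

1 1/2 619/625
2 1 189/200
s(0.5y) = (1/(619/625) − 1)/(1/2) = 12/619 ≈ 1.9386%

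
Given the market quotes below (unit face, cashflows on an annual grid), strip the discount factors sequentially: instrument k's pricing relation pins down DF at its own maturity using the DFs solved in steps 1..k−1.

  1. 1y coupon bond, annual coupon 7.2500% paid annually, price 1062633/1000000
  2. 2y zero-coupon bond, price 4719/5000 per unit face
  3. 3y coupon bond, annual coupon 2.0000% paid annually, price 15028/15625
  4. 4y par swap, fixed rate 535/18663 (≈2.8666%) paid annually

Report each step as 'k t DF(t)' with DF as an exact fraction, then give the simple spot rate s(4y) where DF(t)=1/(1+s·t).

step 1 [1y] bond c/1=29/400: DF=(1062633/1000000 − 29/400·(0))/(1+29/400) = 2477/2500 ≈ 0.990800
step 2 [2y] zero: DF = P = 4719/5000 ≈ 0.943800
step 3 [3y] bond c/1=1/50: DF=(15028/15625 − 1/50·(0.990800+0.943800))/(1+1/50) = 181/200 ≈ 0.905000
step 4 [4y] swap r/1=535/18663: DF=(1 − 535/18663·(0.990800+0.943800+0.905000))/(1+535/18663) = 893/1000 ≈ 0.893000

1 1 2477/2500
2 2 4719/5000
3 3 181/200
4 4 893/1000
s(4y) = (1/(893/1000) − 1)/(4) = 107/3572 ≈ 2.9955%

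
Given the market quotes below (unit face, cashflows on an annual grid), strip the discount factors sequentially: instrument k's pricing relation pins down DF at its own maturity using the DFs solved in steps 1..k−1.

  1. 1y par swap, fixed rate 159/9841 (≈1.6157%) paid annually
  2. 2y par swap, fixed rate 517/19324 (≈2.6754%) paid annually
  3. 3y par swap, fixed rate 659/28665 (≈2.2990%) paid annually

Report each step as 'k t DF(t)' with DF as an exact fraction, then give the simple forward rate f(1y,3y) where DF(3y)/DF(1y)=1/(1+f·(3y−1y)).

step 1 [1y] swap r/1=159/9841: DF=(1 − 159/9841·(0))/(1+159/9841) = 9841/10000 ≈ 0.984100
step 2 [2y] swap r/1=517/19324: DF=(1 − 517/19324·(0.984100))/(1+517/19324) = 9483/10000 ≈ 0.948300
step 3 [3y] swap r/1=659/28665: DF=(1 − 659/28665·(0.984100+0.948300))/(1+659/28665) = 9341/10000 ≈ 0.934100

1 1 9841/10000
2 2 9483/10000
3 3 9341/10000
f(1y,3y) = ((9841/10000)/(9341/10000) − 1)/(2) = 250/9341 ≈ 2.6764%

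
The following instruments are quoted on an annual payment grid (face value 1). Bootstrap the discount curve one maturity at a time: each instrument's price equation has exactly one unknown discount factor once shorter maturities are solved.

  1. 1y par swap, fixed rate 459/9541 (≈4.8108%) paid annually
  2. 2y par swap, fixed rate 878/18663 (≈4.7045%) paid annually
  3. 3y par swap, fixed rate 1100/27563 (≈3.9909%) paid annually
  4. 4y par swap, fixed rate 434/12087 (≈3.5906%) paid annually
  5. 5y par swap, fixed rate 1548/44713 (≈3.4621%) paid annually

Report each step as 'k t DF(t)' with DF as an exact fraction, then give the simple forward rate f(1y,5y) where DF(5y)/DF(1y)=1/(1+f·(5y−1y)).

step 1 [1y] swap r/1=459/9541: DF=(1 − 459/9541·(0))/(1+459/9541) = 9541/10000 ≈ 0.954100
step 2 [2y] swap r/1=878/18663: DF=(1 − 878/18663·(0.954100))/(1+878/18663) = 4561/5000 ≈ 0.912200
step 3 [3y] swap r/1=1100/27563: DF=(1 − 1100/27563·(0.954100+0.912200))/(1+1100/27563) = 89/100 ≈ 0.890000
step 4 [4y] swap r/1=434/12087: DF=(1 − 434/12087·(0.954100+0.912200+0.890000))/(1+434/12087) = 4349/5000 ≈ 0.869800
step 5 [5y] swap r/1=1548/44713: DF=(1 − 1548/44713·(0.954100+0.912200+0.890000+0.869800))/(1+1548/44713) = 2113/2500 ≈ 0.845200

1 1 9541/10000
2 2 4561/5000
3 3 89/100
4 4 4349/5000
5 5 2113/2500
f(1y,5y) = ((9541/10000)/(2113/2500) − 1)/(4) = 1089/33808 ≈ 3.2211%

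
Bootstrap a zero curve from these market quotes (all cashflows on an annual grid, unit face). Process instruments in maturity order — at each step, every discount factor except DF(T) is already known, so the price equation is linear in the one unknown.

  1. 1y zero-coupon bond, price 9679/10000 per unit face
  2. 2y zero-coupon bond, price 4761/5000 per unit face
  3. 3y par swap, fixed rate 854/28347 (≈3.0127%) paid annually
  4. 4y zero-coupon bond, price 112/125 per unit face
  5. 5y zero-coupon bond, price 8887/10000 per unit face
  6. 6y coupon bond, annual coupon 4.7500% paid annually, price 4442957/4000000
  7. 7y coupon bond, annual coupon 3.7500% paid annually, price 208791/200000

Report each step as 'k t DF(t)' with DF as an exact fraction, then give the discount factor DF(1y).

1 1 9679/10000
2 2 4761/5000
3 3 4573/5000
4 4 112/125
5 5 8887/10000
6 6 8509/10000
7 7 1617/2000
DF(1y) = 9679/10000 ≈ 0.967900

step 1 [1y] zero: DF = P = 9679/10000 ≈ 0.967900
step 2 [2y] zero: DF = P = 4761/5000 ≈ 0.952200
step 3 [3y] swap r/1=854/28347: DF=(1 − 854/28347·(0.967900+0.952200))/(1+854/28347) = 4573/5000 ≈ 0.914600
step 4 [4y] zero: DF = P = 112/125 ≈ 0.896000
step 5 [5y] zero: DF = P = 8887/10000 ≈ 0.888700
step 6 [6y] bond c/1=19/400: DF=(4442957/4000000 − 19/400·(0.967900+0.952200+0.914600+0.896000+0.888700))/(1+19/400) = 8509/10000 ≈ 0.850900
step 7 [7y] bond c/1=3/80: DF=(208791/200000 − 3/80·(0.967900+0.952200+0.914600+0.896000+0.888700+0.850900))/(1+3/80) = 1617/2000 ≈ 0.808500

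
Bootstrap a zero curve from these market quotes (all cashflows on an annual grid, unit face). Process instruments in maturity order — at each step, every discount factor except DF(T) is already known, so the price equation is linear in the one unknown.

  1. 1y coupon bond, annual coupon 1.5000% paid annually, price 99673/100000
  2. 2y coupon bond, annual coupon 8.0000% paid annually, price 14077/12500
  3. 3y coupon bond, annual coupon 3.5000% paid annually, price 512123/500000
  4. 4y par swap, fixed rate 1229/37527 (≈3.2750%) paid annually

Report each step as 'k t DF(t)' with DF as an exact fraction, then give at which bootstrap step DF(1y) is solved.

step 1 [1y] bond c/1=3/200: DF=(99673/100000 − 3/200·(0))/(1+3/200) = 491/500 ≈ 0.982000
step 2 [2y] bond c/1=2/25: DF=(14077/12500 − 2/25·(0.982000))/(1+2/25) = 97/100 ≈ 0.970000
step 3 [3y] bond c/1=7/200: DF=(512123/500000 − 7/200·(0.982000+0.970000))/(1+7/200) = 2309/2500 ≈ 0.923600
step 4 [4y] swap r/1=1229/37527: DF=(1 − 1229/37527·(0.982000+0.970000+0.923600))/(1+1229/37527) = 8771/10000 ≈ 0.877100

1 1 491/500
2 2 97/100
3 3 2309/2500
4 4 8771/10000
DF(1y) is solved at step 1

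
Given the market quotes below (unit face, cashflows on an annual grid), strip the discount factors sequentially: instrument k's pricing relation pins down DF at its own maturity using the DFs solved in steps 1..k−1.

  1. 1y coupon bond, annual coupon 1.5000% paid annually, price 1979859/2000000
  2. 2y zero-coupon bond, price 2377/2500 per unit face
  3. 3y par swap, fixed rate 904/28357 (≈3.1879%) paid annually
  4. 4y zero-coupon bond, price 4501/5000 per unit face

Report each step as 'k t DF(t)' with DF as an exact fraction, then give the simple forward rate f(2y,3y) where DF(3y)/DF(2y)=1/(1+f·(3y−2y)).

1 1 9753/10000
2 2 2377/2500
3 3 1137/1250
4 4 4501/5000
f(2y,3y) = ((2377/2500)/(1137/1250) − 1)/(1) = 103/2274 ≈ 4.5295%

step 1 [1y] bond c/1=3/200: DF=(1979859/2000000 − 3/200·(0))/(1+3/200) = 9753/10000 ≈ 0.975300
step 2 [2y] zero: DF = P = 2377/2500 ≈ 0.950800
step 3 [3y] swap r/1=904/28357: DF=(1 − 904/28357·(0.975300+0.950800))/(1+904/28357) = 1137/1250 ≈ 0.909600
step 4 [4y] zero: DF = P = 4501/5000 ≈ 0.900200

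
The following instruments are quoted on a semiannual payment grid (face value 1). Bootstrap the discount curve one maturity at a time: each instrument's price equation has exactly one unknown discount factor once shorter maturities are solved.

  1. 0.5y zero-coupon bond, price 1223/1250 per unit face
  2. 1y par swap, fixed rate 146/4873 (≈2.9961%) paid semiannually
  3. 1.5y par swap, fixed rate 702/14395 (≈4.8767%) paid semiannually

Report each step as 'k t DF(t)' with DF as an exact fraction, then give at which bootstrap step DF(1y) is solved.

1 1/2 1223/1250
2 1 2427/2500
3 3/2 4649/5000
DF(1y) is solved at step 2

step 1 [0.5y] zero: DF = P = 1223/1250 ≈ 0.978400
step 2 [1y] swap r/2=73/4873: DF=(1 − 73/4873·(0.978400))/(1+73/4873) = 2427/2500 ≈ 0.970800
step 3 [1.5y] swap r/2=351/14395: DF=(1 − 351/14395·(0.978400+0.970800))/(1+351/14395) = 4649/5000 ≈ 0.929800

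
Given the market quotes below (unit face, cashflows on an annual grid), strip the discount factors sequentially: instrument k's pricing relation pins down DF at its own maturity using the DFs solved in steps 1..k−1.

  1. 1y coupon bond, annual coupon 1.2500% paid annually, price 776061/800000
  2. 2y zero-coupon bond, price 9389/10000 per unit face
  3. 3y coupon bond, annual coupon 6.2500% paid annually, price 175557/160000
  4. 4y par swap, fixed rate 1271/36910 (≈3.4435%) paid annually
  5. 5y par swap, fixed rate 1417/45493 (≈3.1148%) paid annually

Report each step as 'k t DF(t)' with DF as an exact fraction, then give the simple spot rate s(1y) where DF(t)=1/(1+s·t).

1 1 9581/10000
2 2 9389/10000
3 3 9211/10000
4 4 8729/10000
5 5 8583/10000
s(1y) = (1/(9581/10000) − 1)/(1) = 419/9581 ≈ 4.3732%

step 1 [1y] bond c/1=1/80: DF=(776061/800000 − 1/80·(0))/(1+1/80) = 9581/10000 ≈ 0.958100
step 2 [2y] zero: DF = P = 9389/10000 ≈ 0.938900
step 3 [3y] bond c/1=1/16: DF=(175557/160000 − 1/16·(0.958100+0.938900))/(1+1/16) = 9211/10000 ≈ 0.921100
step 4 [4y] swap r/1=1271/36910: DF=(1 − 1271/36910·(0.958100+0.938900+0.921100))/(1+1271/36910) = 8729/10000 ≈ 0.872900
step 5 [5y] swap r/1=1417/45493: DF=(1 − 1417/45493·(0.958100+0.938900+0.921100+0.872900))/(1+1417/45493) = 8583/10000 ≈ 0.858300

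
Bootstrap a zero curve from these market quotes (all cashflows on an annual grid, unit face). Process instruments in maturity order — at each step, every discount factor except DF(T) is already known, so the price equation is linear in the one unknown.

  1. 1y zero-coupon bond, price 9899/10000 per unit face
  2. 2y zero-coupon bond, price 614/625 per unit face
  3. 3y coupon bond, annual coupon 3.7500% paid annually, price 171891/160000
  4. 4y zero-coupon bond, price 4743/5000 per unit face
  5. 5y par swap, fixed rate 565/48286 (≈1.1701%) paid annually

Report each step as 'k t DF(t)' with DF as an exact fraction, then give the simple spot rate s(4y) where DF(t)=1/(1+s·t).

1 1 9899/10000
2 2 614/625
3 3 4821/5000
4 4 4743/5000
5 5 1887/2000
s(4y) = (1/(4743/5000) − 1)/(4) = 257/18972 ≈ 1.3546%

step 1 [1y] zero: DF = P = 9899/10000 ≈ 0.989900
step 2 [2y] zero: DF = P = 614/625 ≈ 0.982400
step 3 [3y] bond c/1=3/80: DF=(171891/160000 − 3/80·(0.989900+0.982400))/(1+3/80) = 4821/5000 ≈ 0.964200
step 4 [4y] zero: DF = P = 4743/5000 ≈ 0.948600
step 5 [5y] swap r/1=565/48286: DF=(1 − 565/48286·(0.989900+0.982400+0.964200+0.948600))/(1+565/48286) = 1887/2000 ≈ 0.943500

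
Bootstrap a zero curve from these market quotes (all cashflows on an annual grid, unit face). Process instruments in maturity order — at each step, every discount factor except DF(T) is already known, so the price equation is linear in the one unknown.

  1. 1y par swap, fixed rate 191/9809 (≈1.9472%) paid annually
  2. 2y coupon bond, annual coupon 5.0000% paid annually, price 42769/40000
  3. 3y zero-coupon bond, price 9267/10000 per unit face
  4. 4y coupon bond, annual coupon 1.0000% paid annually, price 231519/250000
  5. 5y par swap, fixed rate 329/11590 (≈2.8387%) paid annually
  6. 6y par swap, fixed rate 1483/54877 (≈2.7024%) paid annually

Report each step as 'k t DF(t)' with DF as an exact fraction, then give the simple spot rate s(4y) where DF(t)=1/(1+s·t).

1 1 9809/10000
2 2 2429/2500
3 3 9267/10000
4 4 2221/2500
5 5 2171/2500
6 6 8517/10000
s(4y) = (1/(2221/2500) − 1)/(4) = 279/8884 ≈ 3.1405%

step 1 [1y] swap r/1=191/9809: DF=(1 − 191/9809·(0))/(1+191/9809) = 9809/10000 ≈ 0.980900
step 2 [2y] bond c/1=1/20: DF=(42769/40000 − 1/20·(0.980900))/(1+1/20) = 2429/2500 ≈ 0.971600
step 3 [3y] zero: DF = P = 9267/10000 ≈ 0.926700
step 4 [4y] bond c/1=1/100: DF=(231519/250000 − 1/100·(0.980900+0.971600+0.926700))/(1+1/100) = 2221/2500 ≈ 0.888400
step 5 [5y] swap r/1=329/11590: DF=(1 − 329/11590·(0.980900+0.971600+0.926700+0.888400))/(1+329/11590) = 2171/2500 ≈ 0.868400
step 6 [6y] swap r/1=1483/54877: DF=(1 − 1483/54877·(0.980900+0.971600+0.926700+0.888400+0.868400))/(1+1483/54877) = 8517/10000 ≈ 0.851700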